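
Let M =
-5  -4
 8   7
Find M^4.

tr M = 2 and det M = -3, so the characteristic polynomial is λ² − (2)λ + (-3) with roots 3 and -1.
Eigenvectors give P = [[-1, -1], [2, 1]] with P⁻¹ = [[1, 1], [-2, -1]], and M = P·diag(3, -1)·P⁻¹.
Then M^4 = P·diag(81, 1)·P⁻¹ = [[-81, -1], [162, 1]] · [[1, 1], [-2, -1]] = [[-79, -80], [160, 161]].

[[-79, -80], [160, 161]]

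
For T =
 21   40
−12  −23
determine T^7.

tr T = −2 and det T = −3, so the characteristic polynomial is λ² − (−2)λ + (−3) with roots −3 and 1.
Eigenvectors give P = [[−5, −2], [3, 1]] with P⁻¹ = [[1, 2], [−3, −5]], and T = P·diag(−3, 1)·P⁻¹.
Then T^7 = P·diag(−2187, 1)·P⁻¹ = [[10935, −2], [−6561, 1]] · [[1, 2], [−3, −5]] = [[10941, 21880], [−6564, −13127]].

[[10941, 21880], [−6564, −13127]]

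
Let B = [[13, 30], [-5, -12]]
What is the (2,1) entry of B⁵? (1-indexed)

tr B = 1 and det B = -6, so the characteristic polynomial is λ² − (1)λ + (-6) with roots 3 and -2.
Eigenvectors give P = [[-3, 2], [1, -1]] with P⁻¹ = [[-1, -2], [-1, -3]], and B = P·diag(3, -2)·P⁻¹.
Then B⁵ = P·diag(243, -32)·P⁻¹ = [[-729, -64], [243, 32]] · [[-1, -2], [-1, -3]] = [[793, 1650], [-275, -582]].

-275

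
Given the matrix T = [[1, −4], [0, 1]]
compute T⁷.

[[1, −28], [0, 1]]

T = I + N where N = [[0, −4], [0, 0]] is strictly upper-triangular, so N² = 0.
(I + N)⁷ = I + 7·N = [[1, −28], [0, 1]].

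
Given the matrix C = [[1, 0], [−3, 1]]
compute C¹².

[[1, 0], [−36, 1]]

C = I + N where N = [[0, 0], [−3, 0]] is strictly lower-triangular, so N² = 0.
(I + N)¹² = I + 12·N = [[1, 0], [−36, 1]].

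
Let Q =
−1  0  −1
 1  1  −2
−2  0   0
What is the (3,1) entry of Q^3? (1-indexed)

Q^2 = [[3, 0, 1], [4, 1, −3], [2, 0, 2]]
Q^3 = [[−5, 0, −3], [3, 1, −6], [−6, 0, −2]]

−6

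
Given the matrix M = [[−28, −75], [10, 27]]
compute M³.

tr M = −1 and det M = −6, so the characteristic polynomial is λ² − (−1)λ + (−6) with roots −3 and 2.
Eigenvectors give P = [[−3, −5], [1, 2]] with P⁻¹ = [[−2, −5], [1, 3]], and M = P·diag(−3, 2)·P⁻¹.
Then M³ = P·diag(−27, 8)·P⁻¹ = [[81, −40], [−27, 16]] · [[−2, −5], [1, 3]] = [[−202, −525], [70, 183]].

[[−202, −525], [70, 183]]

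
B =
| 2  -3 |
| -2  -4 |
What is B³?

B² = [[10, 6], [4, 22]]
B³ = [[8, -54], [-36, -100]]

[[8, -54], [-36, -100]]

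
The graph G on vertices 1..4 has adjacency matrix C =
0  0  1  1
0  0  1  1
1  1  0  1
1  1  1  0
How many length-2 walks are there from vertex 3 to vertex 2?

The number of length-2 walks from vertex 3 to vertex 2 is entry (3,2) of C^2, where C is the adjacency matrix.
C^2 = [[2, 2, 1, 1], [2, 2, 1, 1], [1, 1, 3, 2], [1, 1, 2, 3]]

1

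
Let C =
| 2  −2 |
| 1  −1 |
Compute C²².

[[2, −2], [1, −1]]

C² = C (a projection; rank 1, trace 1), so C²² = C.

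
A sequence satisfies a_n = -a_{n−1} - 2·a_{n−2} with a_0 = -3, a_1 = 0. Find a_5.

With companion matrix B = [[-1, -2], [1, 0]], [a_n, a_{n−1}]ᵀ = B·[a_{n−1}, a_{n−2}]ᵀ, so [a_5, a_4]ᵀ = B⁴·[a_1, a_0]ᵀ.
B⁴ = [[-1, -6], [3, 2]], giving [a_5, a_4]ᵀ = [[18], [-6]].

18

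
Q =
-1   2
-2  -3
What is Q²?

[[-3, -8], [8, 5]]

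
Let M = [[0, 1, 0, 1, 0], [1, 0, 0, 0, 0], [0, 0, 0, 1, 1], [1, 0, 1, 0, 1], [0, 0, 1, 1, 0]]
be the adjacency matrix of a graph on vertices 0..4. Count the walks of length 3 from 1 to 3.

0

The number of length-3 walks from vertex 1 to vertex 3 is entry (1,3) of M³, where M is the adjacency matrix.
M² = [[2, 0, 1, 0, 1], [0, 1, 0, 1, 0], [1, 0, 2, 1, 1], [0, 1, 1, 3, 1], [1, 0, 1, 1, 2]]
M³ = [[0, 2, 1, 4, 1], [2, 0, 1, 0, 1], [1, 1, 2, 4, 3], [4, 0, 4, 2, 4], [1, 1, 3, 4, 2]]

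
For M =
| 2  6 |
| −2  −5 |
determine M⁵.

[[92, 186], [−62, −125]]

tr M = −3 and det M = 2, so the characteristic polynomial is λ² − (−3)λ + (2) with roots −1 and −2.
Eigenvectors give P = [[−2, −3], [1, 2]] with P⁻¹ = [[−2, −3], [1, 2]], and M = P·diag(−1, −2)·P⁻¹.
Then M⁵ = P·diag(−1, −32)·P⁻¹ = [[2, 96], [−1, −64]] · [[−2, −3], [1, 2]] = [[92, 186], [−62, −125]].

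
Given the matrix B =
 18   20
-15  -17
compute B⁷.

[[9132, 9260], [-6945, -7073]]

tr B = 1 and det B = -6, so the characteristic polynomial is λ² − (1)λ + (-6) with roots -2 and 3.
Eigenvectors give P = [[-1, 4], [1, -3]] with P⁻¹ = [[3, 4], [1, 1]], and B = P·diag(-2, 3)·P⁻¹.
Then B⁷ = P·diag(-128, 2187)·P⁻¹ = [[128, 8748], [-128, -6561]] · [[3, 4], [1, 1]] = [[9132, 9260], [-6945, -7073]].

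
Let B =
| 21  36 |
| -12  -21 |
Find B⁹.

[[137781, 236196], [-78732, -137781]]

tr B = 0 and det B = -9, so the characteristic polynomial is λ² − (0)λ + (-9) with roots 3 and -3.
Eigenvectors give P = [[-2, -3], [1, 2]] with P⁻¹ = [[-2, -3], [1, 2]], and B = P·diag(3, -3)·P⁻¹.
Then B⁹ = P·diag(19683, -19683)·P⁻¹ = [[-39366, 59049], [19683, -39366]] · [[-2, -3], [1, 2]] = [[137781, 236196], [-78732, -137781]].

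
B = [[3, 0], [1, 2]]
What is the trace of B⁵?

tr B = 5 and det B = 6, so the characteristic polynomial is λ² − (5)λ + (6) with roots 3 and 2.
Eigenvectors give P = [[−1, 0], [−1, 1]] with P⁻¹ = [[−1, 0], [−1, 1]], and B = P·diag(3, 2)·P⁻¹.
Then B⁵ = P·diag(243, 32)·P⁻¹ = [[−243, 0], [−243, 32]] · [[−1, 0], [−1, 1]] = [[243, 0], [211, 32]].

275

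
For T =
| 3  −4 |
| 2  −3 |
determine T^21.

T² = I (check: tr T = 0 and det T = −1), so T^21 = T since 21 is odd.

[[3, −4], [2, −3]]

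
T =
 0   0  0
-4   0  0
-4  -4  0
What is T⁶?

T is strictly triangular, hence nilpotent: T³ = 0, so T⁶ = 0.

[[0, 0, 0], [0, 0, 0], [0, 0, 0]]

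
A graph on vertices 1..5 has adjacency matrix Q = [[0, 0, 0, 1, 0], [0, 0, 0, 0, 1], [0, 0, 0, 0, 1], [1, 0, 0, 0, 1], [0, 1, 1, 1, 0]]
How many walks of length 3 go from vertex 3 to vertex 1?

1

The number of length-3 walks from vertex 3 to vertex 1 is entry (3,1) of Q³, where Q is the adjacency matrix.
Q² = [[1, 0, 0, 0, 1], [0, 1, 1, 1, 0], [0, 1, 1, 1, 0], [0, 1, 1, 2, 0], [1, 0, 0, 0, 3]]
Q³ = [[0, 1, 1, 2, 0], [1, 0, 0, 0, 3], [1, 0, 0, 0, 3], [2, 0, 0, 0, 4], [0, 3, 3, 4, 0]]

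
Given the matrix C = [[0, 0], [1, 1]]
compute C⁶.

C² = C (a projection; rank 1, trace 1), so C⁶ = C.

[[0, 0], [1, 1]]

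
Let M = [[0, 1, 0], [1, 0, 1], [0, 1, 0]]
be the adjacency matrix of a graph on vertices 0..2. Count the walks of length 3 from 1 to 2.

2

The number of length-3 walks from vertex 1 to vertex 2 is entry (1,2) of M³, where M is the adjacency matrix.
M² = [[1, 0, 1], [0, 2, 0], [1, 0, 1]]
M³ = [[0, 2, 0], [2, 0, 2], [0, 2, 0]]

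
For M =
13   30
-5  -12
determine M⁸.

[[19171, 37830], [-6305, -12354]]

tr M = 1 and det M = -6, so the characteristic polynomial is λ² − (1)λ + (-6) with roots -2 and 3.
Eigenvectors give P = [[-2, 3], [1, -1]] with P⁻¹ = [[1, 3], [1, 2]], and M = P·diag(-2, 3)·P⁻¹.
Then M⁸ = P·diag(256, 6561)·P⁻¹ = [[-512, 19683], [256, -6561]] · [[1, 3], [1, 2]] = [[19171, 37830], [-6305, -12354]].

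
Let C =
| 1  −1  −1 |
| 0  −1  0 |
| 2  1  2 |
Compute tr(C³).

C² = [[−1, −1, −3], [0, 1, 0], [6, −1, 2]]
C³ = [[−7, −1, −5], [0, −1, 0], [10, −3, −2]]

−10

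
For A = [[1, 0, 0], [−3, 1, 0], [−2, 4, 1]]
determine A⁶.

[[1, 0, 0], [−18, 1, 0], [−192, 24, 1]]

A = I + N where N = [[0, 0, 0], [−3, 0, 0], [−2, 4, 0]] is strictly lower-triangular, so N³ = 0.
(I + N)⁶ = I + 6·N + 15·N² = [[1, 0, 0], [−18, 1, 0], [−192, 24, 1]].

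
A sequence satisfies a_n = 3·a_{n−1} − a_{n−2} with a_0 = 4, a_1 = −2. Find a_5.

With companion matrix A = [[3, −1], [1, 0]], [a_n, a_{n−1}]ᵀ = A·[a_{n−1}, a_{n−2}]ᵀ, so [a_5, a_4]ᵀ = A^4·[a_1, a_0]ᵀ.
A^4 = [[55, −21], [21, −8]], giving [a_5, a_4]ᵀ = [[−194], [−74]].

−194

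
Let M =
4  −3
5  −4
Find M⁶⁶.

[[1, 0], [0, 1]]

M² = I (check: tr M = 0 and det M = −1), so M⁶⁶ = I since 66 is even.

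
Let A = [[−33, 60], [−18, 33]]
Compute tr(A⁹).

0

tr A = 0 and det A = −9, so the characteristic polynomial is λ² − (0)λ + (−9) with roots 3 and −3.
Eigenvectors give P = [[−5, 2], [−3, 1]] with P⁻¹ = [[1, −2], [3, −5]], and A = P·diag(3, −3)·P⁻¹.
Then A⁹ = P·diag(19683, −19683)·P⁻¹ = [[−98415, −39366], [−59049, −19683]] · [[1, −2], [3, −5]] = [[−216513, 393660], [−118098, 216513]].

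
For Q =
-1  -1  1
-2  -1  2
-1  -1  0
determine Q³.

Q² = [[2, 1, -3], [2, 1, -4], [3, 2, -3]]
Q³ = [[-1, 0, 4], [0, 1, 4], [-4, -2, 7]]

[[-1, 0, 4], [0, 1, 4], [-4, -2, 7]]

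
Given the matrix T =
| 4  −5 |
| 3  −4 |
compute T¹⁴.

[[1, 0], [0, 1]]

T² = I (check: tr T = 0 and det T = −1), so T¹⁴ = I since 14 is even.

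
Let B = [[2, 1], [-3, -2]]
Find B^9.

B² = I (check: tr B = 0 and det B = -1), so B^9 = B since 9 is odd.

[[2, 1], [-3, -2]]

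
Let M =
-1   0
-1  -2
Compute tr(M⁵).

tr M = -3 and det M = 2, so the characteristic polynomial is λ² − (-3)λ + (2) with roots -1 and -2.
Eigenvectors give P = [[-1, 0], [1, 1]] with P⁻¹ = [[-1, 0], [1, 1]], and M = P·diag(-1, -2)·P⁻¹.
Then M⁵ = P·diag(-1, -32)·P⁻¹ = [[1, 0], [-1, -32]] · [[-1, 0], [1, 1]] = [[-1, 0], [-31, -32]].

-33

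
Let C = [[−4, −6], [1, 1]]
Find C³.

tr C = −3 and det C = 2, so the characteristic polynomial is λ² − (−3)λ + (2) with roots −2 and −1.
Eigenvectors give P = [[−3, −2], [1, 1]] with P⁻¹ = [[−1, −2], [1, 3]], and C = P·diag(−2, −1)·P⁻¹.
Then C³ = P·diag(−8, −1)·P⁻¹ = [[24, 2], [−8, −1]] · [[−1, −2], [1, 3]] = [[−22, −42], [7, 13]].

[[−22, −42], [7, 13]]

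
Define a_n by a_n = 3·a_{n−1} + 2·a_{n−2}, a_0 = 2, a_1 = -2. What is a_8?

-5506

With companion matrix A = [[3, 2], [1, 0]], [a_n, a_{n−1}]ᵀ = A·[a_{n−1}, a_{n−2}]ᵀ, so [a_8, a_7]ᵀ = A^7·[a_1, a_0]ᵀ.
A^7 = [[6279, 3526], [1763, 990]], giving [a_8, a_7]ᵀ = [[-5506], [-1546]].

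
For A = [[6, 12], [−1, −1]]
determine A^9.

tr A = 5 and det A = 6, so the characteristic polynomial is λ² − (5)λ + (6) with roots 2 and 3.
Eigenvectors give P = [[3, 4], [−1, −1]] with P⁻¹ = [[−1, −4], [1, 3]], and A = P·diag(2, 3)·P⁻¹.
Then A^9 = P·diag(512, 19683)·P⁻¹ = [[1536, 78732], [−512, −19683]] · [[−1, −4], [1, 3]] = [[77196, 230052], [−19171, −57001]].

[[77196, 230052], [−19171, −57001]]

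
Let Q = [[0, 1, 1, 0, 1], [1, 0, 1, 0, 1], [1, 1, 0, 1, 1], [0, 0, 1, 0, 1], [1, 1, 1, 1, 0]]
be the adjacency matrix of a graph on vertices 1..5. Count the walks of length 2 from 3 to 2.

The number of length-2 walks from vertex 3 to vertex 2 is entry (3,2) of Q², where Q is the adjacency matrix.
Q² = [[3, 2, 2, 2, 2], [2, 3, 2, 2, 2], [2, 2, 4, 1, 3], [2, 2, 1, 2, 1], [2, 2, 3, 1, 4]]

2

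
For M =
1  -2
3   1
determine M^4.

[[1, 40], [-60, 1]]

M^2 = [[-5, -4], [6, -5]]
M^3 = [[-17, 6], [-9, -17]]
M^4 = [[1, 40], [-60, 1]]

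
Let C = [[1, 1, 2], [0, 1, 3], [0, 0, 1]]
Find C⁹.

C = I + N where N = [[0, 1, 2], [0, 0, 3], [0, 0, 0]] is strictly upper-triangular, so N³ = 0.
(I + N)⁹ = I + 9·N + 36·N² = [[1, 9, 126], [0, 1, 27], [0, 0, 1]].

[[1, 9, 126], [0, 1, 27], [0, 0, 1]]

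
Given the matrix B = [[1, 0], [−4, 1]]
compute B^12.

B = I + N where N = [[0, 0], [−4, 0]] is strictly lower-triangular, so N^2 = 0.
(I + N)^12 = I + 12·N = [[1, 0], [−48, 1]].

[[1, 0], [−48, 1]]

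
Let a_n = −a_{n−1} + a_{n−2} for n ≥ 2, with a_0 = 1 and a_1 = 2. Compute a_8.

With companion matrix M = [[−1, 1], [1, 0]], [a_n, a_{n−1}]ᵀ = M·[a_{n−1}, a_{n−2}]ᵀ, so [a_8, a_7]ᵀ = M^7·[a_1, a_0]ᵀ.
M^7 = [[−21, 13], [13, −8]], giving [a_8, a_7]ᵀ = [[−29], [18]].

−29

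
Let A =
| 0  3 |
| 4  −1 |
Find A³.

[[−12, 39], [52, −25]]

A² = [[12, −3], [−4, 13]]
A³ = [[−12, 39], [52, −25]]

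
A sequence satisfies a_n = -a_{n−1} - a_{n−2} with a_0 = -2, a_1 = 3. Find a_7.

3

With companion matrix Q = [[-1, -1], [1, 0]], [a_n, a_{n−1}]ᵀ = Q·[a_{n−1}, a_{n−2}]ᵀ, so [a_7, a_6]ᵀ = Q⁶·[a_1, a_0]ᵀ.
Q⁶ = [[1, 0], [0, 1]], giving [a_7, a_6]ᵀ = [[3], [-2]].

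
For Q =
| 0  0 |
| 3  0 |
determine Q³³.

Q is strictly triangular, hence nilpotent: Q² = 0, so Q³³ = 0.

[[0, 0], [0, 0]]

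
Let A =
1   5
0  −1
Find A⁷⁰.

[[1, 0], [0, 1]]

A² = I (check: tr A = 0 and det A = −1), so A⁷⁰ = I since 70 is even.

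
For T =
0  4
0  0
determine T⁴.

[[0, 0], [0, 0]]

T is strictly triangular, hence nilpotent: T² = 0, so T⁴ = 0.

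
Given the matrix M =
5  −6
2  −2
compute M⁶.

[[253, −378], [126, −188]]

tr M = 3 and det M = 2, so the characteristic polynomial is λ² − (3)λ + (2) with roots 1 and 2.
Eigenvectors give P = [[−3, 2], [−2, 1]] with P⁻¹ = [[1, −2], [2, −3]], and M = P·diag(1, 2)·P⁻¹.
Then M⁶ = P·diag(1, 64)·P⁻¹ = [[−3, 128], [−2, 64]] · [[1, −2], [2, −3]] = [[253, −378], [126, −188]].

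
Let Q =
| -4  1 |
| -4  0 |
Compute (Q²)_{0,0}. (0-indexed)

12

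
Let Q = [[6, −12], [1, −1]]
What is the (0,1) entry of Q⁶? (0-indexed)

−7980

tr Q = 5 and det Q = 6, so the characteristic polynomial is λ² − (5)λ + (6) with roots 3 and 2.
Eigenvectors give P = [[4, 3], [1, 1]] with P⁻¹ = [[1, −3], [−1, 4]], and Q = P·diag(3, 2)·P⁻¹.
Then Q⁶ = P·diag(729, 64)·P⁻¹ = [[2916, 192], [729, 64]] · [[1, −3], [−1, 4]] = [[2724, −7980], [665, −1931]].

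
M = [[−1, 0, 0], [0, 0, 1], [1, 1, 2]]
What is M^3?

M^2 = [[1, 0, 0], [1, 1, 2], [1, 2, 5]]
M^3 = [[−1, 0, 0], [1, 2, 5], [4, 5, 12]]

[[−1, 0, 0], [1, 2, 5], [4, 5, 12]]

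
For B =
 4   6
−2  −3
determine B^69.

[[4, 6], [−2, −3]]

B² = B (a projection; rank 1, trace 1), so B^69 = B.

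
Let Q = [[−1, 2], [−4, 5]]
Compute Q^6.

tr Q = 4 and det Q = 3, so the characteristic polynomial is λ² − (4)λ + (3) with roots 3 and 1.
Eigenvectors give P = [[−1, 1], [−2, 1]] with P⁻¹ = [[1, −1], [2, −1]], and Q = P·diag(3, 1)·P⁻¹.
Then Q^6 = P·diag(729, 1)·P⁻¹ = [[−729, 1], [−1458, 1]] · [[1, −1], [2, −1]] = [[−727, 728], [−1456, 1457]].

[[−727, 728], [−1456, 1457]]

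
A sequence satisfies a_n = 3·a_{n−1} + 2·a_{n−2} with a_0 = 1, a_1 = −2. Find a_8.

With companion matrix A = [[3, 2], [1, 0]], [a_n, a_{n−1}]ᵀ = A·[a_{n−1}, a_{n−2}]ᵀ, so [a_8, a_7]ᵀ = A⁷·[a_1, a_0]ᵀ.
A⁷ = [[6279, 3526], [1763, 990]], giving [a_8, a_7]ᵀ = [[−9032], [−2536]].

−9032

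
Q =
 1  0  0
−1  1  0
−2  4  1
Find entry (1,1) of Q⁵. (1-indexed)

Q = I + N where N = [[0, 0, 0], [−1, 0, 0], [−2, 4, 0]] is strictly lower-triangular, so N³ = 0.
(I + N)⁵ = I + 5·N + 10·N² = [[1, 0, 0], [−5, 1, 0], [−50, 20, 1]].

1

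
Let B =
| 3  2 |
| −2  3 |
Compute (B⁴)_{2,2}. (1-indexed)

−119

B² = [[5, 12], [−12, 5]]
B³ = [[−9, 46], [−46, −9]]
B⁴ = [[−119, 120], [−120, −119]]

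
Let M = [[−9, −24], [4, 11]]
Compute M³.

[[−57, −168], [28, 83]]

tr M = 2 and det M = −3, so the characteristic polynomial is λ² − (2)λ + (−3) with roots 3 and −1.
Eigenvectors give P = [[−2, −3], [1, 1]] with P⁻¹ = [[1, 3], [−1, −2]], and M = P·diag(3, −1)·P⁻¹.
Then M³ = P·diag(27, −1)·P⁻¹ = [[−54, 3], [27, −1]] · [[1, 3], [−1, −2]] = [[−57, −168], [28, 83]].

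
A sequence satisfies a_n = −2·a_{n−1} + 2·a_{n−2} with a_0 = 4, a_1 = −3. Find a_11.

−108320

With companion matrix M = [[−2, 2], [1, 0]], [a_n, a_{n−1}]ᵀ = M·[a_{n−1}, a_{n−2}]ᵀ, so [a_11, a_10]ᵀ = M^10·[a_1, a_0]ᵀ.
M^10 = [[18272, −13376], [−6688, 4896]], giving [a_11, a_10]ᵀ = [[−108320], [39648]].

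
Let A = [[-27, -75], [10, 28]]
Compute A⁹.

tr A = 1 and det A = -6, so the characteristic polynomial is λ² − (1)λ + (-6) with roots 3 and -2.
Eigenvectors give P = [[5, 3], [-2, -1]] with P⁻¹ = [[-1, -3], [2, 5]], and A = P·diag(3, -2)·P⁻¹.
Then A⁹ = P·diag(19683, -512)·P⁻¹ = [[98415, -1536], [-39366, 512]] · [[-1, -3], [2, 5]] = [[-101487, -302925], [40390, 120658]].

[[-101487, -302925], [40390, 120658]]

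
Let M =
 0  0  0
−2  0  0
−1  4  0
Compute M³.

M is strictly triangular, hence nilpotent: M³ = 0, so M³ = 0.

[[0, 0, 0], [0, 0, 0], [0, 0, 0]]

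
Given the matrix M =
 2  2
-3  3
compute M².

[[-2, 10], [-15, 3]]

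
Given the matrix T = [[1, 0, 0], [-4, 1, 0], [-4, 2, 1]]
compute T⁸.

T = I + N where N = [[0, 0, 0], [-4, 0, 0], [-4, 2, 0]] is strictly lower-triangular, so N³ = 0.
(I + N)⁸ = I + 8·N + 28·N² = [[1, 0, 0], [-32, 1, 0], [-256, 16, 1]].

[[1, 0, 0], [-32, 1, 0], [-256, 16, 1]]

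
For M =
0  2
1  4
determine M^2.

[[2, 8], [4, 18]]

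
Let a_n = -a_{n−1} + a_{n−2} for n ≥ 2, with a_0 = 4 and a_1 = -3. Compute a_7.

With companion matrix A = [[-1, 1], [1, 0]], [a_n, a_{n−1}]ᵀ = A·[a_{n−1}, a_{n−2}]ᵀ, so [a_7, a_6]ᵀ = A⁶·[a_1, a_0]ᵀ.
A⁶ = [[13, -8], [-8, 5]], giving [a_7, a_6]ᵀ = [[-71], [44]].

-71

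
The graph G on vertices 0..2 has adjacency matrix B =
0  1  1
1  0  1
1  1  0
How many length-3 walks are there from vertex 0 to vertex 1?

3

The number of length-3 walks from vertex 0 to vertex 1 is entry (0,1) of B^3, where B is the adjacency matrix.
B^2 = [[2, 1, 1], [1, 2, 1], [1, 1, 2]]
B^3 = [[2, 3, 3], [3, 2, 3], [3, 3, 2]]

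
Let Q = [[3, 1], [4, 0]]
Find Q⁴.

Q² = [[13, 3], [12, 4]]
Q³ = [[51, 13], [52, 12]]
Q⁴ = [[205, 51], [204, 52]]

[[205, 51], [204, 52]]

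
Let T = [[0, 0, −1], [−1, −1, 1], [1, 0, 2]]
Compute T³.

[[−2, 0, −3], [1, −1, 3], [3, 0, 4]]

T² = [[−1, 0, −2], [2, 1, 2], [2, 0, 3]]
T³ = [[−2, 0, −3], [1, −1, 3], [3, 0, 4]]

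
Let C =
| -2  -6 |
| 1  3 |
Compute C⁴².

[[-2, -6], [1, 3]]

C² = C (a projection; rank 1, trace 1), so C⁴² = C.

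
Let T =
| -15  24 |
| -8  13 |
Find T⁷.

tr T = -2 and det T = -3, so the characteristic polynomial is λ² − (-2)λ + (-3) with roots 1 and -3.
Eigenvectors give P = [[3, -2], [2, -1]] with P⁻¹ = [[-1, 2], [-2, 3]], and T = P·diag(1, -3)·P⁻¹.
Then T⁷ = P·diag(1, -2187)·P⁻¹ = [[3, 4374], [2, 2187]] · [[-1, 2], [-2, 3]] = [[-8751, 13128], [-4376, 6565]].

[[-8751, 13128], [-4376, 6565]]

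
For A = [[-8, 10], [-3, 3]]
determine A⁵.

tr A = -5 and det A = 6, so the characteristic polynomial is λ² − (-5)λ + (6) with roots -2 and -3.
Eigenvectors give P = [[-5, 2], [-3, 1]] with P⁻¹ = [[1, -2], [3, -5]], and A = P·diag(-2, -3)·P⁻¹.
Then A⁵ = P·diag(-32, -243)·P⁻¹ = [[160, -486], [96, -243]] · [[1, -2], [3, -5]] = [[-1298, 2110], [-633, 1023]].

[[-1298, 2110], [-633, 1023]]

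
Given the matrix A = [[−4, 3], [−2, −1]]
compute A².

[[10, −15], [10, −5]]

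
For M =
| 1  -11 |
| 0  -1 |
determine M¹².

[[1, 0], [0, 1]]

M² = I (check: tr M = 0 and det M = -1), so M¹² = I since 12 is even.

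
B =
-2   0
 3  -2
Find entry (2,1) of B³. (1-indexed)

B² = [[4, 0], [-12, 4]]
B³ = [[-8, 0], [36, -8]]

36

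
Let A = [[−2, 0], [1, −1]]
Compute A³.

A² = [[4, 0], [−3, 1]]
A³ = [[−8, 0], [7, −1]]

[[−8, 0], [7, −1]]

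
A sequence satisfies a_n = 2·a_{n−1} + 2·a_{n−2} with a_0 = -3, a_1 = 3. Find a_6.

With companion matrix Q = [[2, 2], [1, 0]], [a_n, a_{n−1}]ᵀ = Q·[a_{n−1}, a_{n−2}]ᵀ, so [a_6, a_5]ᵀ = Q^5·[a_1, a_0]ᵀ.
Q^5 = [[120, 88], [44, 32]], giving [a_6, a_5]ᵀ = [[96], [36]].

96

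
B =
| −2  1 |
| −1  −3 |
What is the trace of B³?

−20

B² = [[3, −5], [5, 8]]
B³ = [[−1, 18], [−18, −19]]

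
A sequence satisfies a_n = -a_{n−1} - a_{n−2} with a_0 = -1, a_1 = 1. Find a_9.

With companion matrix C = [[-1, -1], [1, 0]], [a_n, a_{n−1}]ᵀ = C·[a_{n−1}, a_{n−2}]ᵀ, so [a_9, a_8]ᵀ = C⁸·[a_1, a_0]ᵀ.
C⁸ = [[0, 1], [-1, -1]], giving [a_9, a_8]ᵀ = [[-1], [0]].

-1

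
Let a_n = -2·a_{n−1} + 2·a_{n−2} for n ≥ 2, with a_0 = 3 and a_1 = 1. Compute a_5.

-52

With companion matrix Q = [[-2, 2], [1, 0]], [a_n, a_{n−1}]ᵀ = Q·[a_{n−1}, a_{n−2}]ᵀ, so [a_5, a_4]ᵀ = Q⁴·[a_1, a_0]ᵀ.
Q⁴ = [[44, -32], [-16, 12]], giving [a_5, a_4]ᵀ = [[-52], [20]].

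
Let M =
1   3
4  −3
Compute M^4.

[[217, −204], [−272, 489]]

M^2 = [[13, −6], [−8, 21]]
M^3 = [[−11, 57], [76, −87]]
M^4 = [[217, −204], [−272, 489]]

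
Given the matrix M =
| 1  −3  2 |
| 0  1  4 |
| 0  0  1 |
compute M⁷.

M = I + N where N = [[0, −3, 2], [0, 0, 4], [0, 0, 0]] is strictly upper-triangular, so N³ = 0.
(I + N)⁷ = I + 7·N + 21·N² = [[1, −21, −238], [0, 1, 28], [0, 0, 1]].

[[1, −21, −238], [0, 1, 28], [0, 0, 1]]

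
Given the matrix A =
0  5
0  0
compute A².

[[0, 0], [0, 0]]

A is strictly triangular, hence nilpotent: A² = 0, so A² = 0.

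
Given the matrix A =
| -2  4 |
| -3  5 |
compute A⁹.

tr A = 3 and det A = 2, so the characteristic polynomial is λ² − (3)λ + (2) with roots 1 and 2.
Eigenvectors give P = [[4, 1], [3, 1]] with P⁻¹ = [[1, -1], [-3, 4]], and A = P·diag(1, 2)·P⁻¹.
Then A⁹ = P·diag(1, 512)·P⁻¹ = [[4, 512], [3, 512]] · [[1, -1], [-3, 4]] = [[-1532, 2044], [-1533, 2045]].

[[-1532, 2044], [-1533, 2045]]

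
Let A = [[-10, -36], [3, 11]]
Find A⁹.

tr A = 1 and det A = -2, so the characteristic polynomial is λ² − (1)λ + (-2) with roots -1 and 2.
Eigenvectors give P = [[4, -3], [-1, 1]] with P⁻¹ = [[1, 3], [1, 4]], and A = P·diag(-1, 2)·P⁻¹.
Then A⁹ = P·diag(-1, 512)·P⁻¹ = [[-4, -1536], [1, 512]] · [[1, 3], [1, 4]] = [[-1540, -6156], [513, 2051]].

[[-1540, -6156], [513, 2051]]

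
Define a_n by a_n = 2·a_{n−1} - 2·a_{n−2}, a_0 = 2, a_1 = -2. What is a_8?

With companion matrix M = [[2, -2], [1, 0]], [a_n, a_{n−1}]ᵀ = M·[a_{n−1}, a_{n−2}]ᵀ, so [a_8, a_7]ᵀ = M⁷·[a_1, a_0]ᵀ.
M⁷ = [[0, 16], [-8, 16]], giving [a_8, a_7]ᵀ = [[32], [48]].

32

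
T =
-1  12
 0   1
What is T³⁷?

[[-1, 12], [0, 1]]

T² = I (check: tr T = 0 and det T = -1), so T³⁷ = T since 37 is odd.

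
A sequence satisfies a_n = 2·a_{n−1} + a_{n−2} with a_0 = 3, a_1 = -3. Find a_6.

With companion matrix A = [[2, 1], [1, 0]], [a_n, a_{n−1}]ᵀ = A·[a_{n−1}, a_{n−2}]ᵀ, so [a_6, a_5]ᵀ = A⁵·[a_1, a_0]ᵀ.
A⁵ = [[70, 29], [29, 12]], giving [a_6, a_5]ᵀ = [[-123], [-51]].

-123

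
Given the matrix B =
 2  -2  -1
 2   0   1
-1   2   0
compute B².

[[1, -6, -4], [3, -2, -2], [2, 2, 3]]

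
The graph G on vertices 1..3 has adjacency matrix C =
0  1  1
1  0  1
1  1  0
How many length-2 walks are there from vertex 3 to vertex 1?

1

The number of length-2 walks from vertex 3 to vertex 1 is entry (3,1) of C², where C is the adjacency matrix.
C² = [[2, 1, 1], [1, 2, 1], [1, 1, 2]]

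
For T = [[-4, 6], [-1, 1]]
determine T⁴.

[[46, -90], [15, -29]]

tr T = -3 and det T = 2, so the characteristic polynomial is λ² − (-3)λ + (2) with roots -1 and -2.
Eigenvectors give P = [[-2, 3], [-1, 1]] with P⁻¹ = [[1, -3], [1, -2]], and T = P·diag(-1, -2)·P⁻¹.
Then T⁴ = P·diag(1, 16)·P⁻¹ = [[-2, 48], [-1, 16]] · [[1, -3], [1, -2]] = [[46, -90], [15, -29]].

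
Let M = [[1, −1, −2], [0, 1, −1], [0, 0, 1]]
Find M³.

[[1, −3, −3], [0, 1, −3], [0, 0, 1]]

M = I + N where N = [[0, −1, −2], [0, 0, −1], [0, 0, 0]] is strictly upper-triangular, so N³ = 0.
(I + N)³ = I + 3·N + 3·N² = [[1, −3, −3], [0, 1, −3], [0, 0, 1]].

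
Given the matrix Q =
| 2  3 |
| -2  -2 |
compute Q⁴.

[[4, 0], [0, 4]]

Q² = [[-2, 0], [0, -2]]
Q³ = [[-4, -6], [4, 4]]
Q⁴ = [[4, 0], [0, 4]]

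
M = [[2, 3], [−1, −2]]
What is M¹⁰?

[[1, 0], [0, 1]]

M² = I (check: tr M = 0 and det M = −1), so M¹⁰ = I since 10 is even.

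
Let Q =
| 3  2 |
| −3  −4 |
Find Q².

[[3, −2], [3, 10]]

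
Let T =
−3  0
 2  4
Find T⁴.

T² = [[9, 0], [2, 16]]
T³ = [[−27, 0], [26, 64]]
T⁴ = [[81, 0], [50, 256]]

[[81, 0], [50, 256]]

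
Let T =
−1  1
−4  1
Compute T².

[[−3, 0], [0, −3]]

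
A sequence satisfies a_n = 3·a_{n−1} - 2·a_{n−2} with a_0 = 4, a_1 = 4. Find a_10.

4

With companion matrix T = [[3, -2], [1, 0]], [a_n, a_{n−1}]ᵀ = T·[a_{n−1}, a_{n−2}]ᵀ, so [a_10, a_9]ᵀ = T^9·[a_1, a_0]ᵀ.
T^9 = [[1023, -1022], [511, -510]], giving [a_10, a_9]ᵀ = [[4], [4]].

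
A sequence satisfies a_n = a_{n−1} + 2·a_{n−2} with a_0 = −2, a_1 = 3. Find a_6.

With companion matrix M = [[1, 2], [1, 0]], [a_n, a_{n−1}]ᵀ = M·[a_{n−1}, a_{n−2}]ᵀ, so [a_6, a_5]ᵀ = M⁵·[a_1, a_0]ᵀ.
M⁵ = [[21, 22], [11, 10]], giving [a_6, a_5]ᵀ = [[19], [13]].

19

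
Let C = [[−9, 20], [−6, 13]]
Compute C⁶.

tr C = 4 and det C = 3, so the characteristic polynomial is λ² − (4)λ + (3) with roots 3 and 1.
Eigenvectors give P = [[5, 2], [3, 1]] with P⁻¹ = [[−1, 2], [3, −5]], and C = P·diag(3, 1)·P⁻¹.
Then C⁶ = P·diag(729, 1)·P⁻¹ = [[3645, 2], [2187, 1]] · [[−1, 2], [3, −5]] = [[−3639, 7280], [−2184, 4369]].

[[−3639, 7280], [−2184, 4369]]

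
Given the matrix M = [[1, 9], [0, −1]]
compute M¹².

M² = I (check: tr M = 0 and det M = −1), so M¹² = I since 12 is even.

[[1, 0], [0, 1]]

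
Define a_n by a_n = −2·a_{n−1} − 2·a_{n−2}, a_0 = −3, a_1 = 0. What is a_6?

−24

With companion matrix B = [[−2, −2], [1, 0]], [a_n, a_{n−1}]ᵀ = B·[a_{n−1}, a_{n−2}]ᵀ, so [a_6, a_5]ᵀ = B⁵·[a_1, a_0]ᵀ.
B⁵ = [[8, 8], [−4, 0]], giving [a_6, a_5]ᵀ = [[−24], [0]].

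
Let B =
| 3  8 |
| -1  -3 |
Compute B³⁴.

B² = I (check: tr B = 0 and det B = -1), so B³⁴ = I since 34 is even.

[[1, 0], [0, 1]]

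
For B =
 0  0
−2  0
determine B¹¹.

B is strictly triangular, hence nilpotent: B² = 0, so B¹¹ = 0.

[[0, 0], [0, 0]]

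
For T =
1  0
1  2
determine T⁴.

tr T = 3 and det T = 2, so the characteristic polynomial is λ² − (3)λ + (2) with roots 1 and 2.
Eigenvectors give P = [[1, 0], [-1, 1]] with P⁻¹ = [[1, 0], [1, 1]], and T = P·diag(1, 2)·P⁻¹.
Then T⁴ = P·diag(1, 16)·P⁻¹ = [[1, 0], [-1, 16]] · [[1, 0], [1, 1]] = [[1, 0], [15, 16]].

[[1, 0], [15, 16]]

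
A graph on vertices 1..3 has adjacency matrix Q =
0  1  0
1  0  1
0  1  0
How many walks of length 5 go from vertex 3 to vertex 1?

0

The number of length-5 walks from vertex 3 to vertex 1 is entry (3,1) of Q^5, where Q is the adjacency matrix.
Q^2 = [[1, 0, 1], [0, 2, 0], [1, 0, 1]]
Q^3 = [[0, 2, 0], [2, 0, 2], [0, 2, 0]]
Q^4 = [[2, 0, 2], [0, 4, 0], [2, 0, 2]]
Q^5 = [[0, 4, 0], [4, 0, 4], [0, 4, 0]]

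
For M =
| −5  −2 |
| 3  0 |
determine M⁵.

tr M = −5 and det M = 6, so the characteristic polynomial is λ² − (−5)λ + (6) with roots −3 and −2.
Eigenvectors give P = [[−1, −2], [1, 3]] with P⁻¹ = [[−3, −2], [1, 1]], and M = P·diag(−3, −2)·P⁻¹.
Then M⁵ = P·diag(−243, −32)·P⁻¹ = [[243, 64], [−243, −96]] · [[−3, −2], [1, 1]] = [[−665, −422], [633, 390]].

[[−665, −422], [633, 390]]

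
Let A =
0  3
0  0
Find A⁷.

[[0, 0], [0, 0]]

A is strictly triangular, hence nilpotent: A² = 0, so A⁷ = 0.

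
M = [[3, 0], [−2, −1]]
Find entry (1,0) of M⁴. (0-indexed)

M² = [[9, 0], [−4, 1]]
M³ = [[27, 0], [−14, −1]]
M⁴ = [[81, 0], [−40, 1]]

−40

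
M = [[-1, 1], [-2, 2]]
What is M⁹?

[[-1, 1], [-2, 2]]

M² = M (a projection; rank 1, trace 1), so M⁹ = M.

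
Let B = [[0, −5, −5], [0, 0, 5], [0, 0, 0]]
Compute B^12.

[[0, 0, 0], [0, 0, 0], [0, 0, 0]]

B is strictly triangular, hence nilpotent: B^3 = 0, so B^12 = 0.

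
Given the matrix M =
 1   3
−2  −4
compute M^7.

tr M = −3 and det M = 2, so the characteristic polynomial is λ² − (−3)λ + (2) with roots −2 and −1.
Eigenvectors give P = [[1, 3], [−1, −2]] with P⁻¹ = [[−2, −3], [1, 1]], and M = P·diag(−2, −1)·P⁻¹.
Then M^7 = P·diag(−128, −1)·P⁻¹ = [[−128, −3], [128, 2]] · [[−2, −3], [1, 1]] = [[253, 381], [−254, −382]].

[[253, 381], [−254, −382]]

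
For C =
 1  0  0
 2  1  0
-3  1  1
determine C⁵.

C = I + N where N = [[0, 0, 0], [2, 0, 0], [-3, 1, 0]] is strictly lower-triangular, so N³ = 0.
(I + N)⁵ = I + 5·N + 10·N² = [[1, 0, 0], [10, 1, 0], [5, 5, 1]].

[[1, 0, 0], [10, 1, 0], [5, 5, 1]]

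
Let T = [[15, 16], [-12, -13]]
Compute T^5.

tr T = 2 and det T = -3, so the characteristic polynomial is λ² − (2)λ + (-3) with roots 3 and -1.
Eigenvectors give P = [[4, -1], [-3, 1]] with P⁻¹ = [[1, 1], [3, 4]], and T = P·diag(3, -1)·P⁻¹.
Then T^5 = P·diag(243, -1)·P⁻¹ = [[972, 1], [-729, -1]] · [[1, 1], [3, 4]] = [[975, 976], [-732, -733]].

[[975, 976], [-732, -733]]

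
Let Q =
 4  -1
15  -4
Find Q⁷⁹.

[[4, -1], [15, -4]]

Q² = I (check: tr Q = 0 and det Q = -1), so Q⁷⁹ = Q since 79 is odd.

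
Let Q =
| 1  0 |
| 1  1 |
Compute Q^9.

Q = I + N where N = [[0, 0], [1, 0]] is strictly lower-triangular, so N^2 = 0.
(I + N)^9 = I + 9·N = [[1, 0], [9, 1]].

[[1, 0], [9, 1]]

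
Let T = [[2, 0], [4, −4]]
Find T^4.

T^2 = [[4, 0], [−8, 16]]
T^3 = [[8, 0], [48, −64]]
T^4 = [[16, 0], [−160, 256]]

[[16, 0], [−160, 256]]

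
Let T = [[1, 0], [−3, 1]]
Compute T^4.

[[1, 0], [−12, 1]]

T = I + N where N = [[0, 0], [−3, 0]] is strictly lower-triangular, so N^2 = 0.
(I + N)^4 = I + 4·N = [[1, 0], [−12, 1]].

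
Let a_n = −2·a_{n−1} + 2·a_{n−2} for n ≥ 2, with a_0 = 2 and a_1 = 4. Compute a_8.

With companion matrix Q = [[−2, 2], [1, 0]], [a_n, a_{n−1}]ᵀ = Q·[a_{n−1}, a_{n−2}]ᵀ, so [a_8, a_7]ᵀ = Q^7·[a_1, a_0]ᵀ.
Q^7 = [[−896, 656], [328, −240]], giving [a_8, a_7]ᵀ = [[−2272], [832]].

−2272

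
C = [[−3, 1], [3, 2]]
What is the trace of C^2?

19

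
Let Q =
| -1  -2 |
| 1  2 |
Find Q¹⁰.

[[-1, -2], [1, 2]]

Q² = Q (a projection; rank 1, trace 1), so Q¹⁰ = Q.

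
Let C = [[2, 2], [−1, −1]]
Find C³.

C² = C (a projection; rank 1, trace 1), so C³ = C.

[[2, 2], [−1, −1]]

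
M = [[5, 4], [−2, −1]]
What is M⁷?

tr M = 4 and det M = 3, so the characteristic polynomial is λ² − (4)λ + (3) with roots 1 and 3.
Eigenvectors give P = [[−1, 2], [1, −1]] with P⁻¹ = [[1, 2], [1, 1]], and M = P·diag(1, 3)·P⁻¹.
Then M⁷ = P·diag(1, 2187)·P⁻¹ = [[−1, 4374], [1, −2187]] · [[1, 2], [1, 1]] = [[4373, 4372], [−2186, −2185]].

[[4373, 4372], [−2186, −2185]]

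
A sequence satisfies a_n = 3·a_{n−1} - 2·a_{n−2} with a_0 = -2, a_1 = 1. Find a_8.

With companion matrix C = [[3, -2], [1, 0]], [a_n, a_{n−1}]ᵀ = C·[a_{n−1}, a_{n−2}]ᵀ, so [a_8, a_7]ᵀ = C⁷·[a_1, a_0]ᵀ.
C⁷ = [[255, -254], [127, -126]], giving [a_8, a_7]ᵀ = [[763], [379]].

763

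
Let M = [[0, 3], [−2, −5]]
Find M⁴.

[[−114, −195], [130, 211]]

tr M = −5 and det M = 6, so the characteristic polynomial is λ² − (−5)λ + (6) with roots −2 and −3.
Eigenvectors give P = [[3, −1], [−2, 1]] with P⁻¹ = [[1, 1], [2, 3]], and M = P·diag(−2, −3)·P⁻¹.
Then M⁴ = P·diag(16, 81)·P⁻¹ = [[48, −81], [−32, 81]] · [[1, 1], [2, 3]] = [[−114, −195], [130, 211]].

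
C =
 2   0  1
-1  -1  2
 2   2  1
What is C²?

[[6, 2, 3], [3, 5, -1], [4, 0, 7]]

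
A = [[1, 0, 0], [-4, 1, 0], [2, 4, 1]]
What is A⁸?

A = I + N where N = [[0, 0, 0], [-4, 0, 0], [2, 4, 0]] is strictly lower-triangular, so N³ = 0.
(I + N)⁸ = I + 8·N + 28·N² = [[1, 0, 0], [-32, 1, 0], [-432, 32, 1]].

[[1, 0, 0], [-32, 1, 0], [-432, 32, 1]]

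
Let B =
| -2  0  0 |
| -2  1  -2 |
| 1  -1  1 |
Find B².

[[4, 0, 0], [0, 3, -4], [1, -2, 3]]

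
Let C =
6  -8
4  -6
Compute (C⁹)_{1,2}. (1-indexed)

tr C = 0 and det C = -4, so the characteristic polynomial is λ² − (0)λ + (-4) with roots 2 and -2.
Eigenvectors give P = [[2, -1], [1, -1]] with P⁻¹ = [[1, -1], [1, -2]], and C = P·diag(2, -2)·P⁻¹.
Then C⁹ = P·diag(512, -512)·P⁻¹ = [[1024, 512], [512, 512]] · [[1, -1], [1, -2]] = [[1536, -2048], [1024, -1536]].

-2048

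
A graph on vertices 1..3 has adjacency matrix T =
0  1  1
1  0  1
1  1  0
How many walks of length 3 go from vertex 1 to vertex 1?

The number of length-3 walks from vertex 1 to vertex 1 is entry (1,1) of T^3, where T is the adjacency matrix.
T^2 = [[2, 1, 1], [1, 2, 1], [1, 1, 2]]
T^3 = [[2, 3, 3], [3, 2, 3], [3, 3, 2]]

2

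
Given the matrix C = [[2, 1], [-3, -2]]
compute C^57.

[[2, 1], [-3, -2]]

C² = I (check: tr C = 0 and det C = -1), so C^57 = C since 57 is odd.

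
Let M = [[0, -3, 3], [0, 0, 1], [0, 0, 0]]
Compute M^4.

M is strictly triangular, hence nilpotent: M^3 = 0, so M^4 = 0.

[[0, 0, 0], [0, 0, 0], [0, 0, 0]]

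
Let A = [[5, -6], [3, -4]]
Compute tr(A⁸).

tr A = 1 and det A = -2, so the characteristic polynomial is λ² − (1)λ + (-2) with roots 2 and -1.
Eigenvectors give P = [[2, 1], [1, 1]] with P⁻¹ = [[1, -1], [-1, 2]], and A = P·diag(2, -1)·P⁻¹.
Then A⁸ = P·diag(256, 1)·P⁻¹ = [[512, 1], [256, 1]] · [[1, -1], [-1, 2]] = [[511, -510], [255, -254]].

257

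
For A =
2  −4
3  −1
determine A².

[[−8, −4], [3, −11]]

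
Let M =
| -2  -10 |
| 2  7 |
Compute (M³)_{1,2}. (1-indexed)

-190

tr M = 5 and det M = 6, so the characteristic polynomial is λ² − (5)λ + (6) with roots 3 and 2.
Eigenvectors give P = [[-2, 5], [1, -2]] with P⁻¹ = [[2, 5], [1, 2]], and M = P·diag(3, 2)·P⁻¹.
Then M³ = P·diag(27, 8)·P⁻¹ = [[-54, 40], [27, -16]] · [[2, 5], [1, 2]] = [[-68, -190], [38, 103]].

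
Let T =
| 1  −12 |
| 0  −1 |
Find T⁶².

[[1, 0], [0, 1]]

T² = I (check: tr T = 0 and det T = −1), so T⁶² = I since 62 is even.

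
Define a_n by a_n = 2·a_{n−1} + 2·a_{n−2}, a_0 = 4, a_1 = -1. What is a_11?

With companion matrix B = [[2, 2], [1, 0]], [a_n, a_{n−1}]ᵀ = B·[a_{n−1}, a_{n−2}]ᵀ, so [a_11, a_10]ᵀ = B¹⁰·[a_1, a_0]ᵀ.
B¹⁰ = [[18272, 13376], [6688, 4896]], giving [a_11, a_10]ᵀ = [[35232], [12896]].

35232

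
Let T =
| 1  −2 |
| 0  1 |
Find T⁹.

[[1, −18], [0, 1]]

T = I + N where N = [[0, −2], [0, 0]] is strictly upper-triangular, so N² = 0.
(I + N)⁹ = I + 9·N = [[1, −18], [0, 1]].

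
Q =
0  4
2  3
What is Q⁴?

[[136, 300], [150, 361]]

Q² = [[8, 12], [6, 17]]
Q³ = [[24, 68], [34, 75]]
Q⁴ = [[136, 300], [150, 361]]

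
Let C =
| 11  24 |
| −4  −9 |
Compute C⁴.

[[241, 480], [−80, −159]]

tr C = 2 and det C = −3, so the characteristic polynomial is λ² − (2)λ + (−3) with roots −1 and 3.
Eigenvectors give P = [[−2, 3], [1, −1]] with P⁻¹ = [[1, 3], [1, 2]], and C = P·diag(−1, 3)·P⁻¹.
Then C⁴ = P·diag(1, 81)·P⁻¹ = [[−2, 243], [1, −81]] · [[1, 3], [1, 2]] = [[241, 480], [−80, −159]].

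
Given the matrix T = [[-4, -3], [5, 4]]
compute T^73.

[[-4, -3], [5, 4]]

T² = I (check: tr T = 0 and det T = -1), so T^73 = T since 73 is odd.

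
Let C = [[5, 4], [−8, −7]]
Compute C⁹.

tr C = −2 and det C = −3, so the characteristic polynomial is λ² − (−2)λ + (−3) with roots −3 and 1.
Eigenvectors give P = [[1, −1], [−2, 1]] with P⁻¹ = [[−1, −1], [−2, −1]], and C = P·diag(−3, 1)·P⁻¹.
Then C⁹ = P·diag(−19683, 1)·P⁻¹ = [[−19683, −1], [39366, 1]] · [[−1, −1], [−2, −1]] = [[19685, 19684], [−39368, −39367]].

[[19685, 19684], [−39368, −39367]]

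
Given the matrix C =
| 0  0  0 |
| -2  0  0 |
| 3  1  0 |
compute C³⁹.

C is strictly triangular, hence nilpotent: C³ = 0, so C³⁹ = 0.

[[0, 0, 0], [0, 0, 0], [0, 0, 0]]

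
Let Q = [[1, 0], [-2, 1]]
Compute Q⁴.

[[1, 0], [-8, 1]]

Q = I + N where N = [[0, 0], [-2, 0]] is strictly lower-triangular, so N² = 0.
(I + N)⁴ = I + 4·N = [[1, 0], [-8, 1]].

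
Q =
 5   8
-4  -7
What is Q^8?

tr Q = -2 and det Q = -3, so the characteristic polynomial is λ² − (-2)λ + (-3) with roots -3 and 1.
Eigenvectors give P = [[1, -2], [-1, 1]] with P⁻¹ = [[-1, -2], [-1, -1]], and Q = P·diag(-3, 1)·P⁻¹.
Then Q^8 = P·diag(6561, 1)·P⁻¹ = [[6561, -2], [-6561, 1]] · [[-1, -2], [-1, -1]] = [[-6559, -13120], [6560, 13121]].

[[-6559, -13120], [6560, 13121]]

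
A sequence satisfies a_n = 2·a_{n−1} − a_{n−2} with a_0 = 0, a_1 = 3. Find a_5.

With companion matrix Q = [[2, −1], [1, 0]], [a_n, a_{n−1}]ᵀ = Q·[a_{n−1}, a_{n−2}]ᵀ, so [a_5, a_4]ᵀ = Q^4·[a_1, a_0]ᵀ.
Q^4 = [[5, −4], [4, −3]], giving [a_5, a_4]ᵀ = [[15], [12]].

15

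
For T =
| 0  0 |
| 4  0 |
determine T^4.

[[0, 0], [0, 0]]

T is strictly triangular, hence nilpotent: T^2 = 0, so T^4 = 0.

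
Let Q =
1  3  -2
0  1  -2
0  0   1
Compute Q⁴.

Q = I + N where N = [[0, 3, -2], [0, 0, -2], [0, 0, 0]] is strictly upper-triangular, so N³ = 0.
(I + N)⁴ = I + 4·N + 6·N² = [[1, 12, -44], [0, 1, -8], [0, 0, 1]].

[[1, 12, -44], [0, 1, -8], [0, 0, 1]]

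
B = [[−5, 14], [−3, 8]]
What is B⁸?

tr B = 3 and det B = 2, so the characteristic polynomial is λ² − (3)λ + (2) with roots 1 and 2.
Eigenvectors give P = [[7, 2], [3, 1]] with P⁻¹ = [[1, −2], [−3, 7]], and B = P·diag(1, 2)·P⁻¹.
Then B⁸ = P·diag(1, 256)·P⁻¹ = [[7, 512], [3, 256]] · [[1, −2], [−3, 7]] = [[−1529, 3570], [−765, 1786]].

[[−1529, 3570], [−765, 1786]]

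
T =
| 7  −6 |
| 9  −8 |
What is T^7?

[[259, −258], [387, −386]]

tr T = −1 and det T = −2, so the characteristic polynomial is λ² − (−1)λ + (−2) with roots 1 and −2.
Eigenvectors give P = [[1, −2], [1, −3]] with P⁻¹ = [[3, −2], [1, −1]], and T = P·diag(1, −2)·P⁻¹.
Then T^7 = P·diag(1, −128)·P⁻¹ = [[1, 256], [1, 384]] · [[3, −2], [1, −1]] = [[259, −258], [387, −386]].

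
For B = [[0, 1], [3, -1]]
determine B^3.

B^2 = [[3, -1], [-3, 4]]
B^3 = [[-3, 4], [12, -7]]

[[-3, 4], [12, -7]]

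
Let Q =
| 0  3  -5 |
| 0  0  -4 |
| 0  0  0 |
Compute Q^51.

Q is strictly triangular, hence nilpotent: Q^3 = 0, so Q^51 = 0.

[[0, 0, 0], [0, 0, 0], [0, 0, 0]]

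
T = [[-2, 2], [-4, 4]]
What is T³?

T² = [[-4, 4], [-8, 8]]
T³ = [[-8, 8], [-16, 16]]

[[-8, 8], [-16, 16]]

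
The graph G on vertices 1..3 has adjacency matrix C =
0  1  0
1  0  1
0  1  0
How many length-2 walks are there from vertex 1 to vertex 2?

The number of length-2 walks from vertex 1 to vertex 2 is entry (1,2) of C², where C is the adjacency matrix.
C² = [[1, 0, 1], [0, 2, 0], [1, 0, 1]]

0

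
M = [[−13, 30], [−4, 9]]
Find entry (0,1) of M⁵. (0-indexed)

tr M = −4 and det M = 3, so the characteristic polynomial is λ² − (−4)λ + (3) with roots −1 and −3.
Eigenvectors give P = [[−5, 3], [−2, 1]] with P⁻¹ = [[1, −3], [2, −5]], and M = P·diag(−1, −3)·P⁻¹.
Then M⁵ = P·diag(−1, −243)·P⁻¹ = [[5, −729], [2, −243]] · [[1, −3], [2, −5]] = [[−1453, 3630], [−484, 1209]].

3630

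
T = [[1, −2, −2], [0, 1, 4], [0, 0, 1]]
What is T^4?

T = I + N where N = [[0, −2, −2], [0, 0, 4], [0, 0, 0]] is strictly upper-triangular, so N^3 = 0.
(I + N)^4 = I + 4·N + 6·N^2 = [[1, −8, −56], [0, 1, 16], [0, 0, 1]].

[[1, −8, −56], [0, 1, 16], [0, 0, 1]]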